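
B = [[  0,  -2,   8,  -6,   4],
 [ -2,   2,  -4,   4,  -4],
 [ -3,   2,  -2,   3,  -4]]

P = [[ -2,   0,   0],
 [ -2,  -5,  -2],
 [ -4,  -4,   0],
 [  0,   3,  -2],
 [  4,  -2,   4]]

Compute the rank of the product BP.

First compute BP:
[[-12, -48,  32],
 [  0,  26, -28],
 [ -6,  15, -26]]
Now row reduce the product.
R3 ← R3 − (1/2)·R1: [0, 39, -42]
R3 ← R3 − (3/2)·R2: [0, 0, 0]
2 nonzero rows, so rank(BP) = 2.

2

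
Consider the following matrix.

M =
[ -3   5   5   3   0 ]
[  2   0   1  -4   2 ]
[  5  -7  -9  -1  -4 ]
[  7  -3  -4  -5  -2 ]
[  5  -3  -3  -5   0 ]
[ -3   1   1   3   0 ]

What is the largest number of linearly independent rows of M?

3

Row reduce to echelon form.
R2 ← R2 + (2/3)·R1: [0, 10/3, 13/3, -2, 2]
R3 ← R3 + (5/3)·R1: [0, 4/3, -2/3, 4, -4]
R4 ← R4 + (7/3)·R1: [0, 26/3, 23/3, 2, -2]
R5 ← R5 + (5/3)·R1: [0, 16/3, 16/3, 0, 0]
R6 ← R6 − R1: [0, -4, -4, 0, 0]
R3 ← R3 − (2/5)·R2: [0, 0, -12/5, 24/5, -24/5]
R4 ← R4 − (13/5)·R2: [0, 0, -18/5, 36/5, -36/5]
R5 ← R5 − (8/5)·R2: [0, 0, -8/5, 16/5, -16/5]
R6 ← R6 + (6/5)·R2: [0, 0, 6/5, -12/5, 12/5]
R4 ← R4 − (3/2)·R3: [0, 0, 0, 0, 0]
R5 ← R5 − (2/3)·R3: [0, 0, 0, 0, 0]
R6 ← R6 + (1/2)·R3: [0, 0, 0, 0, 0]
Echelon form has 3 nonzero rows, so rank(M) = 3.
The rank gives the maximum number of linearly independent rows: 3.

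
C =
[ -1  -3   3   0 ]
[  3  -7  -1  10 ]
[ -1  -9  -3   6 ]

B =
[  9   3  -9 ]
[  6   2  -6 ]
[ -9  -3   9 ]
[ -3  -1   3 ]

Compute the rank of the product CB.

1

First compute CB:
[[-54, -18,  54],
 [-36, -12,  36],
 [-54, -18,  54]]
Now row reduce the product.
R2 ← R2 − (2/3)·R1: [0, 0, 0]
R3 ← R3 − R1: [0, 0, 0]
1 nonzero row, so rank(CB) = 1.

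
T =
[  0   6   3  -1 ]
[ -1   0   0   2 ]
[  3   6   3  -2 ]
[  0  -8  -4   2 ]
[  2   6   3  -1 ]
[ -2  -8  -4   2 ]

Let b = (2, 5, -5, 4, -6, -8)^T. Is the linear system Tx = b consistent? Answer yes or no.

no

Row reduce the augmented matrix [T | b].
Swap R1 ↔ R2
R3 ← R3 + (3)·R1: [0, 6, 3, 4, 10]
R5 ← R5 + (2)·R1: [0, 6, 3, 3, 4]
R6 ← R6 − (2)·R1: [0, -8, -4, -2, -18]
R3 ← R3 − R2: [0, 0, 0, 5, 8]
R4 ← R4 + (4/3)·R2: [0, 0, 0, 2/3, 20/3]
R5 ← R5 − R2: [0, 0, 0, 4, 2]
R6 ← R6 + (4/3)·R2: [0, 0, 0, -10/3, -46/3]
R4 ← R4 − (2/15)·R3: [0, 0, 0, 0, 28/5]
R5 ← R5 − (4/5)·R3: [0, 0, 0, 0, -22/5]
R6 ← R6 + (2/3)·R3: [0, 0, 0, 0, -10]
R5 ← R5 + (11/14)·R4: [0, 0, 0, 0, 0]
R6 ← R6 + (25/14)·R4: [0, 0, 0, 0, 0]
The echelon form has 4 nonzero rows; the last pivot sits in the augmented column, so rank(T) = 3 but rank([T|b]) = 4.
Since the ranks differ, the system is inconsistent.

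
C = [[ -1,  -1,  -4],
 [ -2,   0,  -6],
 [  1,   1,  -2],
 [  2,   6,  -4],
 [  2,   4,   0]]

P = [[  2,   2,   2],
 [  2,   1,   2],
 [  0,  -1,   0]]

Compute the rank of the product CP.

First compute CP:
[[ -4,   1,  -4],
 [ -4,   2,  -4],
 [  4,   5,   4],
 [ 16,  14,  16],
 [ 12,   8,  12]]
Now row reduce the product.
R2 ← R2 − R1: [0, 1, 0]
R3 ← R3 + R1: [0, 6, 0]
R4 ← R4 + (4)·R1: [0, 18, 0]
R5 ← R5 + (3)·R1: [0, 11, 0]
R3 ← R3 − (6)·R2: [0, 0, 0]
R4 ← R4 − (18)·R2: [0, 0, 0]
R5 ← R5 − (11)·R2: [0, 0, 0]
2 nonzero rows, so rank(CP) = 2.

2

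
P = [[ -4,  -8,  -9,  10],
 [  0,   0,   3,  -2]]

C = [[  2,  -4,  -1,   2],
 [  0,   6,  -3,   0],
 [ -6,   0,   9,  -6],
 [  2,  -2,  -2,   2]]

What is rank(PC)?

2

First compute PC:
[[ 66, -52, -73,  66],
 [-22,   4,  31, -22]]
Now row reduce the product.
R2 ← R2 + (1/3)·R1: [0, -40/3, 20/3, 0]
2 nonzero rows, so rank(PC) = 2.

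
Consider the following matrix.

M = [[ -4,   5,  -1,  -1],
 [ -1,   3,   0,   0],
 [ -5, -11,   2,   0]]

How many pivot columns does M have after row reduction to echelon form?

Row reduce to echelon form.
R2 ← R2 − (1/4)·R1: [0, 7/4, 1/4, 1/4]
R3 ← R3 − (5/4)·R1: [0, -69/4, 13/4, 5/4]
R3 ← R3 + (69/7)·R2: [0, 0, 40/7, 26/7]
Echelon form has 3 nonzero rows, so rank(M) = 3.
Each nonzero row contributes one pivot column: 3 pivot columns.

3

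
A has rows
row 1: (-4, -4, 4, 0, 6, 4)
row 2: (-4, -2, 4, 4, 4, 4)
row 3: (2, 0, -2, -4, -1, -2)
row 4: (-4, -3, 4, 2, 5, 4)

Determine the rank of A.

Row reduce to echelon form.
R2 ← R2 − R1: [0, 2, 0, 4, -2, 0]
R3 ← R3 + (1/2)·R1: [0, -2, 0, -4, 2, 0]
R4 ← R4 − R1: [0, 1, 0, 2, -1, 0]
R3 ← R3 + R2: [0, 0, 0, 0, 0, 0]
R4 ← R4 − (1/2)·R2: [0, 0, 0, 0, 0, 0]
Echelon form has 2 nonzero rows, so rank(A) = 2.

2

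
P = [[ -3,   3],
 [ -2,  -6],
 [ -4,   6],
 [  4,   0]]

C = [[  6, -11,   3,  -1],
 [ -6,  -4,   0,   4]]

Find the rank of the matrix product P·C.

First compute PC:
[[-36,  21,  -9,  15],
 [ 24,  46,  -6, -22],
 [-60,  20, -12,  28],
 [ 24, -44,  12,  -4]]
Now row reduce the product.
R2 ← R2 + (2/3)·R1: [0, 60, -12, -12]
R3 ← R3 − (5/3)·R1: [0, -15, 3, 3]
R4 ← R4 + (2/3)·R1: [0, -30, 6, 6]
R3 ← R3 + (1/4)·R2: [0, 0, 0, 0]
R4 ← R4 + (1/2)·R2: [0, 0, 0, 0]
2 nonzero rows, so rank(PC) = 2.

2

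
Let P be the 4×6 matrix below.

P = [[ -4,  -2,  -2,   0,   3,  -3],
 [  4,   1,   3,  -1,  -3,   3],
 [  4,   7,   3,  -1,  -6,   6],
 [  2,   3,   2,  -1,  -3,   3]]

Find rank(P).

Row reduce to echelon form.
R2 ← R2 + R1: [0, -1, 1, -1, 0, 0]
R3 ← R3 + R1: [0, 5, 1, -1, -3, 3]
R4 ← R4 + (1/2)·R1: [0, 2, 1, -1, -3/2, 3/2]
R3 ← R3 + (5)·R2: [0, 0, 6, -6, -3, 3]
R4 ← R4 + (2)·R2: [0, 0, 3, -3, -3/2, 3/2]
R4 ← R4 − (1/2)·R3: [0, 0, 0, 0, 0, 0]
Echelon form has 3 nonzero rows, so rank(P) = 3.

3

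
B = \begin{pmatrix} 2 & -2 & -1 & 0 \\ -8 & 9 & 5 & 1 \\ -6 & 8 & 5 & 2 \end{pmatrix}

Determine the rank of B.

2

Row reduce to echelon form.
R2 ← R2 + (4)·R1: [0, 1, 1, 1]
R3 ← R3 + (3)·R1: [0, 2, 2, 2]
R3 ← R3 − (2)·R2: [0, 0, 0, 0]
Echelon form has 2 nonzero rows, so rank(B) = 2.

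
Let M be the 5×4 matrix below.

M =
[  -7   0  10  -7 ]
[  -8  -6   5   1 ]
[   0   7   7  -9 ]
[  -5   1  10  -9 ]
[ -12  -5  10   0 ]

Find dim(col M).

Row reduce to echelon form.
R2 ← R2 − (8/7)·R1: [0, -6, -45/7, 9]
R4 ← R4 − (5/7)·R1: [0, 1, 20/7, -4]
R5 ← R5 − (12/7)·R1: [0, -5, -50/7, 12]
R3 ← R3 + (7/6)·R2: [0, 0, -1/2, 3/2]
R4 ← R4 + (1/6)·R2: [0, 0, 25/14, -5/2]
R5 ← R5 − (5/6)·R2: [0, 0, -25/14, 9/2]
R4 ← R4 + (25/7)·R3: [0, 0, 0, 20/7]
R5 ← R5 − (25/7)·R3: [0, 0, 0, -6/7]
R5 ← R5 + (3/10)·R4: [0, 0, 0, 0]
Echelon form has 4 nonzero rows, so rank(M) = 4.
The column space has dimension equal to the rank: 4.

4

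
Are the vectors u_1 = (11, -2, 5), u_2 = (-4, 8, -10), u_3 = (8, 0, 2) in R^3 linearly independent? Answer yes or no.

no

Form the matrix with these vectors as rows and row reduce.
R2 ← R2 + (4/11)·R1: [0, 80/11, -90/11]
R3 ← R3 − (8/11)·R1: [0, 16/11, -18/11]
R3 ← R3 − (1/5)·R2: [0, 0, 0]
2 nonzero rows, so the 3 vectors span a space of dimension 2.
Since 2 < 3, the vectors are linearly dependent.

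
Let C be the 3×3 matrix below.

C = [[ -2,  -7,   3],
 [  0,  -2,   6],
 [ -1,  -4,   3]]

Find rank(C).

2

Row reduce to echelon form.
R3 ← R3 − (1/2)·R1: [0, -1/2, 3/2]
R3 ← R3 − (1/4)·R2: [0, 0, 0]
Echelon form has 2 nonzero rows, so rank(C) = 2.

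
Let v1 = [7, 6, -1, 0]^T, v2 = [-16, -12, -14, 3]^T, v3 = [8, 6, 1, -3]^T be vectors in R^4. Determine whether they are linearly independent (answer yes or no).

Form the matrix with these vectors as rows and row reduce.
R2 ← R2 + (16/7)·R1: [0, 12/7, -114/7, 3]
R3 ← R3 − (8/7)·R1: [0, -6/7, 15/7, -3]
R3 ← R3 + (1/2)·R2: [0, 0, -6, -3/2]
3 nonzero rows, so the 3 vectors span a space of dimension 3.
Since 3 = 3, the vectors are linearly independent.

yes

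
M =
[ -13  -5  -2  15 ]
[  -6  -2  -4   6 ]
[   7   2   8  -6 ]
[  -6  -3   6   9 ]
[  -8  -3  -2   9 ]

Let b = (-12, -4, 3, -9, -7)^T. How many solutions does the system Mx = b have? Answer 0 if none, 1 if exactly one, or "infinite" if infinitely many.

Row reduce the augmented matrix [M | b].
R2 ← R2 − (6/13)·R1: [0, 4/13, -40/13, -12/13, 20/13]
R3 ← R3 + (7/13)·R1: [0, -9/13, 90/13, 27/13, -45/13]
R4 ← R4 − (6/13)·R1: [0, -9/13, 90/13, 27/13, -45/13]
R5 ← R5 − (8/13)·R1: [0, 1/13, -10/13, -3/13, 5/13]
R3 ← R3 + (9/4)·R2: [0, 0, 0, 0, 0]
R4 ← R4 + (9/4)·R2: [0, 0, 0, 0, 0]
R5 ← R5 − (1/4)·R2: [0, 0, 0, 0, 0]
The echelon form has 2 nonzero rows, and every pivot lies in the first 4 columns, so rank(M) = rank([M|b]) = 2.
The system is consistent.
rank = 2 < 4 unknowns, so there are infinitely many solutions.

infinite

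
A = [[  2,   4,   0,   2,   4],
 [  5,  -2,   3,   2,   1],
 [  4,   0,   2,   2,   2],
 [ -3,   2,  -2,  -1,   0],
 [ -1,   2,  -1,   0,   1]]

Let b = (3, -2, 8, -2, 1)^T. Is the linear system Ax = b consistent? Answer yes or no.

no

Row reduce the augmented matrix [A | b].
R2 ← R2 − (5/2)·R1: [0, -12, 3, -3, -9, -19/2]
R3 ← R3 − (2)·R1: [0, -8, 2, -2, -6, 2]
R4 ← R4 + (3/2)·R1: [0, 8, -2, 2, 6, 5/2]
R5 ← R5 + (1/2)·R1: [0, 4, -1, 1, 3, 5/2]
R3 ← R3 − (2/3)·R2: [0, 0, 0, 0, 0, 25/3]
R4 ← R4 + (2/3)·R2: [0, 0, 0, 0, 0, -23/6]
R5 ← R5 + (1/3)·R2: [0, 0, 0, 0, 0, -2/3]
R4 ← R4 + (23/50)·R3: [0, 0, 0, 0, 0, 0]
R5 ← R5 + (2/25)·R3: [0, 0, 0, 0, 0, 0]
The echelon form has 3 nonzero rows; the last pivot sits in the augmented column, so rank(A) = 2 but rank([A|b]) = 3.
Since the ranks differ, the system is inconsistent.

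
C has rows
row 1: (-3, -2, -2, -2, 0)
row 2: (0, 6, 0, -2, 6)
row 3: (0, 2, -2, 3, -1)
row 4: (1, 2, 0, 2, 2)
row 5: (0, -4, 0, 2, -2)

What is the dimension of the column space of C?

4

Row reduce to echelon form.
R4 ← R4 + (1/3)·R1: [0, 4/3, -2/3, 4/3, 2]
R3 ← R3 − (1/3)·R2: [0, 0, -2, 11/3, -3]
R4 ← R4 − (2/9)·R2: [0, 0, -2/3, 16/9, 2/3]
R5 ← R5 + (2/3)·R2: [0, 0, 0, 2/3, 2]
R4 ← R4 − (1/3)·R3: [0, 0, 0, 5/9, 5/3]
R5 ← R5 − (6/5)·R4: [0, 0, 0, 0, 0]
Echelon form has 4 nonzero rows, so rank(C) = 4.
The column space has dimension equal to the rank: 4.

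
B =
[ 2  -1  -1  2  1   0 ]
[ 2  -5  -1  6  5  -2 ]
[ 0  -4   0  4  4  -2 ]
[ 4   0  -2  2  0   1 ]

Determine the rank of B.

Row reduce to echelon form.
R2 ← R2 − R1: [0, -4, 0, 4, 4, -2]
R4 ← R4 − (2)·R1: [0, 2, 0, -2, -2, 1]
R3 ← R3 − R2: [0, 0, 0, 0, 0, 0]
R4 ← R4 + (1/2)·R2: [0, 0, 0, 0, 0, 0]
Echelon form has 2 nonzero rows, so rank(B) = 2.

2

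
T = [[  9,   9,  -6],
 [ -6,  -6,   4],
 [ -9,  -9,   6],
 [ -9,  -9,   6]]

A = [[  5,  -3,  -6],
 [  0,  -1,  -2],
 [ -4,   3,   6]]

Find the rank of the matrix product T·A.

1

First compute TA:
[[ 69, -54, -108],
 [-46,  36,  72],
 [-69,  54, 108],
 [-69,  54, 108]]
Now row reduce the product.
R2 ← R2 + (2/3)·R1: [0, 0, 0]
R3 ← R3 + R1: [0, 0, 0]
R4 ← R4 + R1: [0, 0, 0]
1 nonzero row, so rank(TA) = 1.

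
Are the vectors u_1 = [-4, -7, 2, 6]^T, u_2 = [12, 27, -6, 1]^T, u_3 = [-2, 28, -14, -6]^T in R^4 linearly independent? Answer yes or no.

Form the matrix with these vectors as rows and row reduce.
R2 ← R2 + (3)·R1: [0, 6, 0, 19]
R3 ← R3 − (1/2)·R1: [0, 63/2, -15, -9]
R3 ← R3 − (21/4)·R2: [0, 0, -15, -435/4]
3 nonzero rows, so the 3 vectors span a space of dimension 3.
Since 3 = 3, the vectors are linearly independent.

yes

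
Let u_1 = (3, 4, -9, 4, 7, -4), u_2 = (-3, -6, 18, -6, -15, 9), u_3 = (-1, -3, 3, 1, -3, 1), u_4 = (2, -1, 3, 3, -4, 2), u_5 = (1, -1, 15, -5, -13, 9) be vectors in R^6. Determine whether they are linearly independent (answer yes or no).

no

Form the matrix with these vectors as rows and row reduce.
R2 ← R2 + R1: [0, -2, 9, -2, -8, 5]
R3 ← R3 + (1/3)·R1: [0, -5/3, 0, 7/3, -2/3, -1/3]
R4 ← R4 − (2/3)·R1: [0, -11/3, 9, 1/3, -26/3, 14/3]
R5 ← R5 − (1/3)·R1: [0, -7/3, 18, -19/3, -46/3, 31/3]
R3 ← R3 − (5/6)·R2: [0, 0, -15/2, 4, 6, -9/2]
R4 ← R4 − (11/6)·R2: [0, 0, -15/2, 4, 6, -9/2]
R5 ← R5 − (7/6)·R2: [0, 0, 15/2, -4, -6, 9/2]
R4 ← R4 − R3: [0, 0, 0, 0, 0, 0]
R5 ← R5 + R3: [0, 0, 0, 0, 0, 0]
3 nonzero rows, so the 5 vectors span a space of dimension 3.
Since 3 < 5, the vectors are linearly dependent.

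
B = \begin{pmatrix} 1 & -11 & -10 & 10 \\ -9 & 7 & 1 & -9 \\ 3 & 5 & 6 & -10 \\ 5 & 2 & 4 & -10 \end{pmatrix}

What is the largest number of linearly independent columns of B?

Row reduce to echelon form.
R2 ← R2 + (9)·R1: [0, -92, -89, 81]
R3 ← R3 − (3)·R1: [0, 38, 36, -40]
R4 ← R4 − (5)·R1: [0, 57, 54, -60]
R3 ← R3 + (19/46)·R2: [0, 0, -35/46, -301/46]
R4 ← R4 + (57/92)·R2: [0, 0, -105/92, -903/92]
R4 ← R4 − (3/2)·R3: [0, 0, 0, 0]
Echelon form has 3 nonzero rows, so rank(B) = 3.
The rank gives the maximum number of linearly independent columns: 3.

3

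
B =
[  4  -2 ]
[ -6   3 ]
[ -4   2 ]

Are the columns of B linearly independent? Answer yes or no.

no

Row reduce B to echelon form.
R2 ← R2 + (3/2)·R1: [0, 0]
R3 ← R3 + R1: [0, 0]
1 pivot among 2 columns.
Only 1 < 2 pivot columns, so the columns are linearly dependent.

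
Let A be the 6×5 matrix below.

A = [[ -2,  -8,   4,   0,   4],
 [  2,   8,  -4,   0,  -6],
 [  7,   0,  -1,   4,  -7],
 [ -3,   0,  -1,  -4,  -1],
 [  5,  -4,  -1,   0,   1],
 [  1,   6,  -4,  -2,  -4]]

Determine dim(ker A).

Row reduce to echelon form.
R2 ← R2 + R1: [0, 0, 0, 0, -2]
R3 ← R3 + (7/2)·R1: [0, -28, 13, 4, 7]
R4 ← R4 − (3/2)·R1: [0, 12, -7, -4, -7]
R5 ← R5 + (5/2)·R1: [0, -24, 9, 0, 11]
R6 ← R6 + (1/2)·R1: [0, 2, -2, -2, -2]
Swap R2 ↔ R3
R4 ← R4 + (3/7)·R2: [0, 0, -10/7, -16/7, -4]
R5 ← R5 − (6/7)·R2: [0, 0, -15/7, -24/7, 5]
R6 ← R6 + (1/14)·R2: [0, 0, -15/14, -12/7, -3/2]
Swap R3 ↔ R4
R5 ← R5 − (3/2)·R3: [0, 0, 0, 0, 11]
R6 ← R6 − (3/4)·R3: [0, 0, 0, 0, 3/2]
R5 ← R5 + (11/2)·R4: [0, 0, 0, 0, 0]
R6 ← R6 + (3/4)·R4: [0, 0, 0, 0, 0]
4 nonzero rows, so rank(A) = 4.
A has 5 columns; by rank–nullity, nullity = 5 − 4 = 1.

1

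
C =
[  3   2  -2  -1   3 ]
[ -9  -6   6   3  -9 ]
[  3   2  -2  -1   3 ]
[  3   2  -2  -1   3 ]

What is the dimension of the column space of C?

1

Row reduce to echelon form.
R2 ← R2 + (3)·R1: [0, 0, 0, 0, 0]
R3 ← R3 − R1: [0, 0, 0, 0, 0]
R4 ← R4 − R1: [0, 0, 0, 0, 0]
Echelon form has 1 nonzero row, so rank(C) = 1.
The column space has dimension equal to the rank: 1.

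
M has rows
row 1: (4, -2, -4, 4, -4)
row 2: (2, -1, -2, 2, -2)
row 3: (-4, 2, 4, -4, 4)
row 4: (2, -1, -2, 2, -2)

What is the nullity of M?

Row reduce to echelon form.
R2 ← R2 − (1/2)·R1: [0, 0, 0, 0, 0]
R3 ← R3 + R1: [0, 0, 0, 0, 0]
R4 ← R4 − (1/2)·R1: [0, 0, 0, 0, 0]
1 nonzero row, so rank(M) = 1.
M has 5 columns; by rank–nullity, nullity = 5 − 1 = 4.

4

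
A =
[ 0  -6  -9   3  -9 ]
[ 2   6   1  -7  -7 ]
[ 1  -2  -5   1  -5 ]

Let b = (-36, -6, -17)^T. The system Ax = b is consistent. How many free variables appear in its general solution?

Row reduce the augmented matrix [A | b].
Swap R1 ↔ R2
R3 ← R3 − (1/2)·R1: [0, -5, -11/2, 9/2, -3/2, -14]
R3 ← R3 − (5/6)·R2: [0, 0, 2, 2, 6, 16]
The echelon form has 3 nonzero rows, and every pivot lies in the first 5 columns, so rank(A) = rank([A|b]) = 3.
The system is consistent.
Free variables = (unknowns) − (rank) = 5 − 3 = 2.

2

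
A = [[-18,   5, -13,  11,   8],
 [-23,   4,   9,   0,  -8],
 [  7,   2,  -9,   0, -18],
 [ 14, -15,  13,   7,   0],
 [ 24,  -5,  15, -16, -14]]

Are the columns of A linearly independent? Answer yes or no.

Row reduce A to echelon form.
R2 ← R2 − (23/18)·R1: [0, -43/18, 461/18, -253/18, -164/9]
R3 ← R3 + (7/18)·R1: [0, 71/18, -253/18, 77/18, -134/9]
R4 ← R4 + (7/9)·R1: [0, -100/9, 26/9, 140/9, 56/9]
R5 ← R5 + (4/3)·R1: [0, 5/3, -7/3, -4/3, -10/3]
R3 ← R3 + (71/43)·R2: [0, 0, 1214/43, -814/43, -1934/43]
R4 ← R4 − (200/43)·R2: [0, 0, -4998/43, 3480/43, 3912/43]
R5 ← R5 + (30/43)·R2: [0, 0, 668/43, -479/43, -690/43]
R4 ← R4 + (2499/607)·R3: [0, 0, 0, 1818/607, -57174/607]
R5 ← R5 − (334/607)·R3: [0, 0, 0, -439/607, 5282/607]
R5 ← R5 + (439/1818)·R4: [0, 0, 0, 0, -4255/303]
5 pivots among 5 columns.
Every column is a pivot column, so the columns are linearly independent.

yes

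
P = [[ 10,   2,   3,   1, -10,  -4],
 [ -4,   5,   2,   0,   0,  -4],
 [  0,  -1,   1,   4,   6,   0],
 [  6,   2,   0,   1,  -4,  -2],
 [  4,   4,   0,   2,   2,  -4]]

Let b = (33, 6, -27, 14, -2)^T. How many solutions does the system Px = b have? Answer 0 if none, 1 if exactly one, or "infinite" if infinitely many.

Row reduce the augmented matrix [P | b].
R2 ← R2 + (2/5)·R1: [0, 29/5, 16/5, 2/5, -4, -28/5, 96/5]
R4 ← R4 − (3/5)·R1: [0, 4/5, -9/5, 2/5, 2, 2/5, -29/5]
R5 ← R5 − (2/5)·R1: [0, 16/5, -6/5, 8/5, 6, -12/5, -76/5]
R3 ← R3 + (5/29)·R2: [0, 0, 45/29, 118/29, 154/29, -28/29, -687/29]
R4 ← R4 − (4/29)·R2: [0, 0, -65/29, 10/29, 74/29, 34/29, -245/29]
R5 ← R5 − (16/29)·R2: [0, 0, -86/29, 40/29, 238/29, 20/29, -748/29]
R4 ← R4 + (13/9)·R3: [0, 0, 0, 56/9, 92/9, -2/9, -128/3]
R5 ← R5 + (86/45)·R3: [0, 0, 0, 412/45, 826/45, -52/45, -1066/15]
R5 ← R5 − (103/70)·R4: [0, 0, 0, 0, 116/35, -29/35, -58/7]
The echelon form has 5 nonzero rows, and every pivot lies in the first 6 columns, so rank(P) = rank([P|b]) = 5.
The system is consistent.
rank = 5 < 6 unknowns, so there are infinitely many solutions.

infinite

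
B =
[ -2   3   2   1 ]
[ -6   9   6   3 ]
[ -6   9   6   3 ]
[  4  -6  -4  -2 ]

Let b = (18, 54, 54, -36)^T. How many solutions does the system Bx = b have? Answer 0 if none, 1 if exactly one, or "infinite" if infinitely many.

Row reduce the augmented matrix [B | b].
R2 ← R2 − (3)·R1: [0, 0, 0, 0, 0]
R3 ← R3 − (3)·R1: [0, 0, 0, 0, 0]
R4 ← R4 + (2)·R1: [0, 0, 0, 0, 0]
The echelon form has 1 nonzero rows, and every pivot lies in the first 4 columns, so rank(B) = rank([B|b]) = 1.
The system is consistent.
rank = 1 < 4 unknowns, so there are infinitely many solutions.

infinite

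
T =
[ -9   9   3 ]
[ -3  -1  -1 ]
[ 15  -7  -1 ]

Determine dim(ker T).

Row reduce to echelon form.
R2 ← R2 − (1/3)·R1: [0, -4, -2]
R3 ← R3 + (5/3)·R1: [0, 8, 4]
R3 ← R3 + (2)·R2: [0, 0, 0]
2 nonzero rows, so rank(T) = 2.
T has 3 columns; by rank–nullity, nullity = 3 − 2 = 1.

1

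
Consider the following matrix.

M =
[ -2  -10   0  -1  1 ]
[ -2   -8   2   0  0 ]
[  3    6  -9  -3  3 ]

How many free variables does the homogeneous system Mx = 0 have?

Row reduce to echelon form.
R2 ← R2 − R1: [0, 2, 2, 1, -1]
R3 ← R3 + (3/2)·R1: [0, -9, -9, -9/2, 9/2]
R3 ← R3 + (9/2)·R2: [0, 0, 0, 0, 0]
2 nonzero rows, so rank(M) = 2.
M has 5 columns; by rank–nullity, nullity = 5 − 2 = 3.

3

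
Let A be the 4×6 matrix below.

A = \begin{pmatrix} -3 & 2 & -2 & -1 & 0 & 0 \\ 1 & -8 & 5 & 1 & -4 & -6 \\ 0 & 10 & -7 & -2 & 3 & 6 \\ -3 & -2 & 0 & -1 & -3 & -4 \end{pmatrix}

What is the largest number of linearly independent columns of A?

Row reduce to echelon form.
R2 ← R2 + (1/3)·R1: [0, -22/3, 13/3, 2/3, -4, -6]
R4 ← R4 − R1: [0, -4, 2, 0, -3, -4]
R3 ← R3 + (15/11)·R2: [0, 0, -12/11, -12/11, -27/11, -24/11]
R4 ← R4 − (6/11)·R2: [0, 0, -4/11, -4/11, -9/11, -8/11]
R4 ← R4 − (1/3)·R3: [0, 0, 0, 0, 0, 0]
Echelon form has 3 nonzero rows, so rank(A) = 3.
The rank gives the maximum number of linearly independent columns: 3.

3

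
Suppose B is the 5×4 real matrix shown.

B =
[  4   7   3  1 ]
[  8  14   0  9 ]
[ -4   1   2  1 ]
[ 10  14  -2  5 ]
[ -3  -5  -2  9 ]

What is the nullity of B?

0

Row reduce to echelon form.
R2 ← R2 − (2)·R1: [0, 0, -6, 7]
R3 ← R3 + R1: [0, 8, 5, 2]
R4 ← R4 − (5/2)·R1: [0, -7/2, -19/2, 5/2]
R5 ← R5 + (3/4)·R1: [0, 1/4, 1/4, 39/4]
Swap R2 ↔ R3
R4 ← R4 + (7/16)·R2: [0, 0, -117/16, 27/8]
R5 ← R5 − (1/32)·R2: [0, 0, 3/32, 155/16]
R4 ← R4 − (39/32)·R3: [0, 0, 0, -165/32]
R5 ← R5 + (1/64)·R3: [0, 0, 0, 627/64]
R5 ← R5 + (19/10)·R4: [0, 0, 0, 0]
4 nonzero rows, so rank(B) = 4.
B has 4 columns; by rank–nullity, nullity = 4 − 4 = 0.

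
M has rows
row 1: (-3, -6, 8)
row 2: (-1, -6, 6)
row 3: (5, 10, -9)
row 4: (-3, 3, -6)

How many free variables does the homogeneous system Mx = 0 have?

Row reduce to echelon form.
R2 ← R2 − (1/3)·R1: [0, -4, 10/3]
R3 ← R3 + (5/3)·R1: [0, 0, 13/3]
R4 ← R4 − R1: [0, 9, -14]
R4 ← R4 + (9/4)·R2: [0, 0, -13/2]
R4 ← R4 + (3/2)·R3: [0, 0, 0]
3 nonzero rows, so rank(M) = 3.
M has 3 columns; by rank–nullity, nullity = 3 − 3 = 0.

0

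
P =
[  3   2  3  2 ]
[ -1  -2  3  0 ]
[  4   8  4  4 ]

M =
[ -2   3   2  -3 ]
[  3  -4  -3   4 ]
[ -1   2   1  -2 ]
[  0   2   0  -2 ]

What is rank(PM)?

First compute PM:
[[ -3,  11,   3, -11],
 [ -7,  11,   7, -11],
 [ 12,  -4, -12,   4]]
Now row reduce the product.
R2 ← R2 − (7/3)·R1: [0, -44/3, 0, 44/3]
R3 ← R3 + (4)·R1: [0, 40, 0, -40]
R3 ← R3 + (30/11)·R2: [0, 0, 0, 0]
2 nonzero rows, so rank(PM) = 2.

2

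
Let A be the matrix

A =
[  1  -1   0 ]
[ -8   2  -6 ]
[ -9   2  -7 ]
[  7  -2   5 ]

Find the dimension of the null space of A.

Row reduce to echelon form.
R2 ← R2 + (8)·R1: [0, -6, -6]
R3 ← R3 + (9)·R1: [0, -7, -7]
R4 ← R4 − (7)·R1: [0, 5, 5]
R3 ← R3 − (7/6)·R2: [0, 0, 0]
R4 ← R4 + (5/6)·R2: [0, 0, 0]
2 nonzero rows, so rank(A) = 2.
A has 3 columns; by rank–nullity, nullity = 3 − 2 = 1.

1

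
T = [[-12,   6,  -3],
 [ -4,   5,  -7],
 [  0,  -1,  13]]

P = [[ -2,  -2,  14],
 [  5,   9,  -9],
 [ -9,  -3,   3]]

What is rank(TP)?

First compute TP:
[[ 81,  87, -231],
 [ 96,  74, -122],
 [-122, -48,  48]]
Now row reduce the product.
R2 ← R2 − (32/27)·R1: [0, -262/9, 1366/9]
R3 ← R3 + (122/81)·R1: [0, 2242/27, -8098/27]
R3 ← R3 + (1121/393)·R2: [0, 0, 17424/131]
3 nonzero rows, so rank(TP) = 3.

3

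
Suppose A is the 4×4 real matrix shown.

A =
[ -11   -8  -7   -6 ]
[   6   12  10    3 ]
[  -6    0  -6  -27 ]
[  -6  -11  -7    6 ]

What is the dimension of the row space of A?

Row reduce to echelon form.
R2 ← R2 + (6/11)·R1: [0, 84/11, 68/11, -3/11]
R3 ← R3 − (6/11)·R1: [0, 48/11, -24/11, -261/11]
R4 ← R4 − (6/11)·R1: [0, -73/11, -35/11, 102/11]
R3 ← R3 − (4/7)·R2: [0, 0, -40/7, -165/7]
R4 ← R4 + (73/84)·R2: [0, 0, 46/21, 253/28]
R4 ← R4 + (23/60)·R3: [0, 0, 0, 0]
Echelon form has 3 nonzero rows, so rank(A) = 3.
The row space has dimension equal to the rank: 3.

3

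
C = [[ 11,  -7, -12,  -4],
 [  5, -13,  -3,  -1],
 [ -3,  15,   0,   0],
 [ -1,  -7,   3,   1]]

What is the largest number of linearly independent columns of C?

Row reduce to echelon form.
R2 ← R2 − (5/11)·R1: [0, -108/11, 27/11, 9/11]
R3 ← R3 + (3/11)·R1: [0, 144/11, -36/11, -12/11]
R4 ← R4 + (1/11)·R1: [0, -84/11, 21/11, 7/11]
R3 ← R3 + (4/3)·R2: [0, 0, 0, 0]
R4 ← R4 − (7/9)·R2: [0, 0, 0, 0]
Echelon form has 2 nonzero rows, so rank(C) = 2.
The rank gives the maximum number of linearly independent columns: 2.

2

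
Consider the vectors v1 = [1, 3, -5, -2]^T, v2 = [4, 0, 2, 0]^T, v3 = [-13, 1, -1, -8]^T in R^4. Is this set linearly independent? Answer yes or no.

Form the matrix with these vectors as rows and row reduce.
R2 ← R2 − (4)·R1: [0, -12, 22, 8]
R3 ← R3 + (13)·R1: [0, 40, -66, -34]
R3 ← R3 + (10/3)·R2: [0, 0, 22/3, -22/3]
3 nonzero rows, so the 3 vectors span a space of dimension 3.
Since 3 = 3, the vectors are linearly independent.

yes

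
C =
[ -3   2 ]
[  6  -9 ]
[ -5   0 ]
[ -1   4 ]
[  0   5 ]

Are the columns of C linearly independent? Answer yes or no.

Row reduce C to echelon form.
R2 ← R2 + (2)·R1: [0, -5]
R3 ← R3 − (5/3)·R1: [0, -10/3]
R4 ← R4 − (1/3)·R1: [0, 10/3]
R3 ← R3 − (2/3)·R2: [0, 0]
R4 ← R4 + (2/3)·R2: [0, 0]
R5 ← R5 + R2: [0, 0]
2 pivots among 2 columns.
Every column is a pivot column, so the columns are linearly independent.

yes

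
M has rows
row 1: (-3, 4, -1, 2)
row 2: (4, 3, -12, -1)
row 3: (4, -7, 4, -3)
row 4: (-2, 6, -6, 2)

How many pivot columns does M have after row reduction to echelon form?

2

Row reduce to echelon form.
R2 ← R2 + (4/3)·R1: [0, 25/3, -40/3, 5/3]
R3 ← R3 + (4/3)·R1: [0, -5/3, 8/3, -1/3]
R4 ← R4 − (2/3)·R1: [0, 10/3, -16/3, 2/3]
R3 ← R3 + (1/5)·R2: [0, 0, 0, 0]
R4 ← R4 − (2/5)·R2: [0, 0, 0, 0]
Echelon form has 2 nonzero rows, so rank(M) = 2.
Each nonzero row contributes one pivot column: 2 pivot columns.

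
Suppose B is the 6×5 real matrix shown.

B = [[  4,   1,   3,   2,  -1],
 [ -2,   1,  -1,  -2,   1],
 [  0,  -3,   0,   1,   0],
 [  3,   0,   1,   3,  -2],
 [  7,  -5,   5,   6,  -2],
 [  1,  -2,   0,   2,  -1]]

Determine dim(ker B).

2

Row reduce to echelon form.
R2 ← R2 + (1/2)·R1: [0, 3/2, 1/2, -1, 1/2]
R4 ← R4 − (3/4)·R1: [0, -3/4, -5/4, 3/2, -5/4]
R5 ← R5 − (7/4)·R1: [0, -27/4, -1/4, 5/2, -1/4]
R6 ← R6 − (1/4)·R1: [0, -9/4, -3/4, 3/2, -3/4]
R3 ← R3 + (2)·R2: [0, 0, 1, -1, 1]
R4 ← R4 + (1/2)·R2: [0, 0, -1, 1, -1]
R5 ← R5 + (9/2)·R2: [0, 0, 2, -2, 2]
R6 ← R6 + (3/2)·R2: [0, 0, 0, 0, 0]
R4 ← R4 + R3: [0, 0, 0, 0, 0]
R5 ← R5 − (2)·R3: [0, 0, 0, 0, 0]
3 nonzero rows, so rank(B) = 3.
B has 5 columns; by rank–nullity, nullity = 5 − 3 = 2.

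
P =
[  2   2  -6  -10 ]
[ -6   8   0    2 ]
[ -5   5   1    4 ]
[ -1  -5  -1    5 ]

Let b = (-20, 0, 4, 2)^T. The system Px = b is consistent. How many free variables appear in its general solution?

1

Row reduce the augmented matrix [P | b].
R2 ← R2 + (3)·R1: [0, 14, -18, -28, -60]
R3 ← R3 + (5/2)·R1: [0, 10, -14, -21, -46]
R4 ← R4 + (1/2)·R1: [0, -4, -4, 0, -8]
R3 ← R3 − (5/7)·R2: [0, 0, -8/7, -1, -22/7]
R4 ← R4 + (2/7)·R2: [0, 0, -64/7, -8, -176/7]
R4 ← R4 − (8)·R3: [0, 0, 0, 0, 0]
The echelon form has 3 nonzero rows, and every pivot lies in the first 4 columns, so rank(P) = rank([P|b]) = 3.
The system is consistent.
Free variables = (unknowns) − (rank) = 4 − 3 = 1.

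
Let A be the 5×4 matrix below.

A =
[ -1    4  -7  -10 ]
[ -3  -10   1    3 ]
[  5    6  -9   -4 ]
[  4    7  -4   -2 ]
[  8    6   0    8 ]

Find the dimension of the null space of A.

Row reduce to echelon form.
R2 ← R2 − (3)·R1: [0, -22, 22, 33]
R3 ← R3 + (5)·R1: [0, 26, -44, -54]
R4 ← R4 + (4)·R1: [0, 23, -32, -42]
R5 ← R5 + (8)·R1: [0, 38, -56, -72]
R3 ← R3 + (13/11)·R2: [0, 0, -18, -15]
R4 ← R4 + (23/22)·R2: [0, 0, -9, -15/2]
R5 ← R5 + (19/11)·R2: [0, 0, -18, -15]
R4 ← R4 − (1/2)·R3: [0, 0, 0, 0]
R5 ← R5 − R3: [0, 0, 0, 0]
3 nonzero rows, so rank(A) = 3.
A has 4 columns; by rank–nullity, nullity = 4 − 3 = 1.

1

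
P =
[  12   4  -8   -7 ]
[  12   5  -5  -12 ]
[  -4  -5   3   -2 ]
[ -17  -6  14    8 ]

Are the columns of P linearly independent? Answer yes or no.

Row reduce P to echelon form.
R2 ← R2 − R1: [0, 1, 3, -5]
R3 ← R3 + (1/3)·R1: [0, -11/3, 1/3, -13/3]
R4 ← R4 + (17/12)·R1: [0, -1/3, 8/3, -23/12]
R3 ← R3 + (11/3)·R2: [0, 0, 34/3, -68/3]
R4 ← R4 + (1/3)·R2: [0, 0, 11/3, -43/12]
R4 ← R4 − (11/34)·R3: [0, 0, 0, 15/4]
4 pivots among 4 columns.
Every column is a pivot column, so the columns are linearly independent.

yes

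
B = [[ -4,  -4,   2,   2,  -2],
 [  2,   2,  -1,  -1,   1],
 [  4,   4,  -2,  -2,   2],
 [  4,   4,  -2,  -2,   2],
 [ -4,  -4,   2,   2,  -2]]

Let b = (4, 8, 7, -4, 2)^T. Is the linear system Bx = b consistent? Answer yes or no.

no

Row reduce the augmented matrix [B | b].
R2 ← R2 + (1/2)·R1: [0, 0, 0, 0, 0, 10]
R3 ← R3 + R1: [0, 0, 0, 0, 0, 11]
R4 ← R4 + R1: [0, 0, 0, 0, 0, 0]
R5 ← R5 − R1: [0, 0, 0, 0, 0, -2]
R3 ← R3 − (11/10)·R2: [0, 0, 0, 0, 0, 0]
R5 ← R5 + (1/5)·R2: [0, 0, 0, 0, 0, 0]
The echelon form has 2 nonzero rows; the last pivot sits in the augmented column, so rank(B) = 1 but rank([B|b]) = 2.
Since the ranks differ, the system is inconsistent.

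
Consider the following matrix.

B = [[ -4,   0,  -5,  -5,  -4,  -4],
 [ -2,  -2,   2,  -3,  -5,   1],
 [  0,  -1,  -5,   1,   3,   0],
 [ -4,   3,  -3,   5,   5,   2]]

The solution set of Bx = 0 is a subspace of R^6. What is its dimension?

2

Row reduce to echelon form.
R2 ← R2 − (1/2)·R1: [0, -2, 9/2, -1/2, -3, 3]
R4 ← R4 − R1: [0, 3, 2, 10, 9, 6]
R3 ← R3 − (1/2)·R2: [0, 0, -29/4, 5/4, 9/2, -3/2]
R4 ← R4 + (3/2)·R2: [0, 0, 35/4, 37/4, 9/2, 21/2]
R4 ← R4 + (35/29)·R3: [0, 0, 0, 312/29, 288/29, 252/29]
4 nonzero rows, so rank(B) = 4.
B has 6 columns; by rank–nullity, nullity = 6 − 4 = 2.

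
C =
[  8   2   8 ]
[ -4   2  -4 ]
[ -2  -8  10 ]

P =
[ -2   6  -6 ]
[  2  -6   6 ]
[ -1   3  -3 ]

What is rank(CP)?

1

First compute CP:
[[-20,  60, -60],
 [ 16, -48,  48],
 [-22,  66, -66]]
Now row reduce the product.
R2 ← R2 + (4/5)·R1: [0, 0, 0]
R3 ← R3 − (11/10)·R1: [0, 0, 0]
1 nonzero row, so rank(CP) = 1.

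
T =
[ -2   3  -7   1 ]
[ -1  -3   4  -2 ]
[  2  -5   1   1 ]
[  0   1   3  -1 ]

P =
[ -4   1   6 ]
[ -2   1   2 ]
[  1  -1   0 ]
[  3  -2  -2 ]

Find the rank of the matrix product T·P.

2

First compute TP:
[[ -2,   6,  -8],
 [  8,  -4,  -8],
 [  6,  -6,   0],
 [ -2,   0,   4]]
Now row reduce the product.
R2 ← R2 + (4)·R1: [0, 20, -40]
R3 ← R3 + (3)·R1: [0, 12, -24]
R4 ← R4 − R1: [0, -6, 12]
R3 ← R3 − (3/5)·R2: [0, 0, 0]
R4 ← R4 + (3/10)·R2: [0, 0, 0]
2 nonzero rows, so rank(TP) = 2.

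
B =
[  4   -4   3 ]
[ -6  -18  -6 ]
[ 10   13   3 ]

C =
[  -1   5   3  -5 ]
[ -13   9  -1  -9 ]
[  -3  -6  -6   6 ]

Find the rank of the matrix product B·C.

2

First compute BC:
[[ 39, -34,  -2,  34],
 [258, -156,  36, 156],
 [-188, 149,  -1, -149]]
Now row reduce the product.
R2 ← R2 − (86/13)·R1: [0, 896/13, 640/13, -896/13]
R3 ← R3 + (188/39)·R1: [0, -581/39, -415/39, 581/39]
R3 ← R3 + (83/384)·R2: [0, 0, 0, 0]
2 nonzero rows, so rank(BC) = 2.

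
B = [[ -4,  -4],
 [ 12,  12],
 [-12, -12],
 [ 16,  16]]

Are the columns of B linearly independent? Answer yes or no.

Row reduce B to echelon form.
R2 ← R2 + (3)·R1: [0, 0]
R3 ← R3 − (3)·R1: [0, 0]
R4 ← R4 + (4)·R1: [0, 0]
1 pivot among 2 columns.
Only 1 < 2 pivot columns, so the columns are linearly dependent.

no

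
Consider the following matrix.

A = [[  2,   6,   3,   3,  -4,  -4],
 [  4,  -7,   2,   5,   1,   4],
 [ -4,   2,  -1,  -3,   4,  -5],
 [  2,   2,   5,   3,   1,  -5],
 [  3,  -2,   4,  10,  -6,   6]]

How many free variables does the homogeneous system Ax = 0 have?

1

Row reduce to echelon form.
R2 ← R2 − (2)·R1: [0, -19, -4, -1, 9, 12]
R3 ← R3 + (2)·R1: [0, 14, 5, 3, -4, -13]
R4 ← R4 − R1: [0, -4, 2, 0, 5, -1]
R5 ← R5 − (3/2)·R1: [0, -11, -1/2, 11/2, 0, 12]
R3 ← R3 + (14/19)·R2: [0, 0, 39/19, 43/19, 50/19, -79/19]
R4 ← R4 − (4/19)·R2: [0, 0, 54/19, 4/19, 59/19, -67/19]
R5 ← R5 − (11/19)·R2: [0, 0, 69/38, 231/38, -99/19, 96/19]
R4 ← R4 − (18/13)·R3: [0, 0, 0, -38/13, -7/13, 29/13]
R5 ← R5 − (23/26)·R3: [0, 0, 0, 53/13, -98/13, 227/26]
R5 ← R5 + (53/38)·R4: [0, 0, 0, 0, -315/38, 225/19]
5 nonzero rows, so rank(A) = 5.
A has 6 columns; by rank–nullity, nullity = 6 − 5 = 1.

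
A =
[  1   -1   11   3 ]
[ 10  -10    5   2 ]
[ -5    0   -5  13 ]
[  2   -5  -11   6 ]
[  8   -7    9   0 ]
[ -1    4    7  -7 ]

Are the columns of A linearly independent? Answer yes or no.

no

Row reduce A to echelon form.
R2 ← R2 − (10)·R1: [0, 0, -105, -28]
R3 ← R3 + (5)·R1: [0, -5, 50, 28]
R4 ← R4 − (2)·R1: [0, -3, -33, 0]
R5 ← R5 − (8)·R1: [0, 1, -79, -24]
R6 ← R6 + R1: [0, 3, 18, -4]
Swap R2 ↔ R3
R4 ← R4 − (3/5)·R2: [0, 0, -63, -84/5]
R5 ← R5 + (1/5)·R2: [0, 0, -69, -92/5]
R6 ← R6 + (3/5)·R2: [0, 0, 48, 64/5]
R4 ← R4 − (3/5)·R3: [0, 0, 0, 0]
R5 ← R5 − (23/35)·R3: [0, 0, 0, 0]
R6 ← R6 + (16/35)·R3: [0, 0, 0, 0]
3 pivots among 4 columns.
Only 3 < 4 pivot columns, so the columns are linearly dependent.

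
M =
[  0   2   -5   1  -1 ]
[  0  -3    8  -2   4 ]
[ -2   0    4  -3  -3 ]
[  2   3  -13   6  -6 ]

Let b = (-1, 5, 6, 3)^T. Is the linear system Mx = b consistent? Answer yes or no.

no

Row reduce the augmented matrix [M | b].
Swap R1 ↔ R3
R4 ← R4 + R1: [0, 3, -9, 3, -9, 9]
R3 ← R3 + (2/3)·R2: [0, 0, 1/3, -1/3, 5/3, 7/3]
R4 ← R4 + R2: [0, 0, -1, 1, -5, 14]
R4 ← R4 + (3)·R3: [0, 0, 0, 0, 0, 21]
The echelon form has 4 nonzero rows; the last pivot sits in the augmented column, so rank(M) = 3 but rank([M|b]) = 4.
Since the ranks differ, the system is inconsistent.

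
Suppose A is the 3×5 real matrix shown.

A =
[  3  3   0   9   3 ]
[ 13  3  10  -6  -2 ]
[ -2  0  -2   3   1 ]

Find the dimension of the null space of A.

3

Row reduce to echelon form.
R2 ← R2 − (13/3)·R1: [0, -10, 10, -45, -15]
R3 ← R3 + (2/3)·R1: [0, 2, -2, 9, 3]
R3 ← R3 + (1/5)·R2: [0, 0, 0, 0, 0]
2 nonzero rows, so rank(A) = 2.
A has 5 columns; by rank–nullity, nullity = 5 − 2 = 3.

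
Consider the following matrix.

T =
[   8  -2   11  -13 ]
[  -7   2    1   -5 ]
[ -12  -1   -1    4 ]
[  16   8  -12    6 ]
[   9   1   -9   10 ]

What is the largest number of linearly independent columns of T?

4

Row reduce to echelon form.
R2 ← R2 + (7/8)·R1: [0, 1/4, 85/8, -131/8]
R3 ← R3 + (3/2)·R1: [0, -4, 31/2, -31/2]
R4 ← R4 − (2)·R1: [0, 12, -34, 32]
R5 ← R5 − (9/8)·R1: [0, 13/4, -171/8, 197/8]
R3 ← R3 + (16)·R2: [0, 0, 371/2, -555/2]
R4 ← R4 − (48)·R2: [0, 0, -544, 818]
R5 ← R5 − (13)·R2: [0, 0, -319/2, 475/2]
R4 ← R4 + (1088/371)·R3: [0, 0, 0, 1558/371]
R5 ← R5 + (319/371)·R3: [0, 0, 0, -410/371]
R5 ← R5 + (5/19)·R4: [0, 0, 0, 0]
Echelon form has 4 nonzero rows, so rank(T) = 4.
The rank gives the maximum number of linearly independent columns: 4.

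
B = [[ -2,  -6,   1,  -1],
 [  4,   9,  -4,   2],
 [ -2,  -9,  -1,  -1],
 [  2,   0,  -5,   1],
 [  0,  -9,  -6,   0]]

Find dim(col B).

2

Row reduce to echelon form.
R2 ← R2 + (2)·R1: [0, -3, -2, 0]
R3 ← R3 − R1: [0, -3, -2, 0]
R4 ← R4 + R1: [0, -6, -4, 0]
R3 ← R3 − R2: [0, 0, 0, 0]
R4 ← R4 − (2)·R2: [0, 0, 0, 0]
R5 ← R5 − (3)·R2: [0, 0, 0, 0]
Echelon form has 2 nonzero rows, so rank(B) = 2.
The column space has dimension equal to the rank: 2.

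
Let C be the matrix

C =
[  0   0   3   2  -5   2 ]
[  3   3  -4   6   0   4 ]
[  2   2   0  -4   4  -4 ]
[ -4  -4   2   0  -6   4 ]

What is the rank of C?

Row reduce to echelon form.
Swap R1 ↔ R2
R3 ← R3 − (2/3)·R1: [0, 0, 8/3, -8, 4, -20/3]
R4 ← R4 + (4/3)·R1: [0, 0, -10/3, 8, -6, 28/3]
R3 ← R3 − (8/9)·R2: [0, 0, 0, -88/9, 76/9, -76/9]
R4 ← R4 + (10/9)·R2: [0, 0, 0, 92/9, -104/9, 104/9]
R4 ← R4 + (23/22)·R3: [0, 0, 0, 0, -30/11, 30/11]
Echelon form has 4 nonzero rows, so rank(C) = 4.

4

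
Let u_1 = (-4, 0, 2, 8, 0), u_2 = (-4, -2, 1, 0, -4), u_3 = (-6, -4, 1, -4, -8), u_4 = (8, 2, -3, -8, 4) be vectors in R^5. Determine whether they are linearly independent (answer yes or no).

Form the matrix with these vectors as rows and row reduce.
R2 ← R2 − R1: [0, -2, -1, -8, -4]
R3 ← R3 − (3/2)·R1: [0, -4, -2, -16, -8]
R4 ← R4 + (2)·R1: [0, 2, 1, 8, 4]
R3 ← R3 − (2)·R2: [0, 0, 0, 0, 0]
R4 ← R4 + R2: [0, 0, 0, 0, 0]
2 nonzero rows, so the 4 vectors span a space of dimension 2.
Since 2 < 4, the vectors are linearly dependent.

no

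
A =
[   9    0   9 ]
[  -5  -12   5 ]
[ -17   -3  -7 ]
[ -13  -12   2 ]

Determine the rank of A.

3

Row reduce to echelon form.
R2 ← R2 + (5/9)·R1: [0, -12, 10]
R3 ← R3 + (17/9)·R1: [0, -3, 10]
R4 ← R4 + (13/9)·R1: [0, -12, 15]
R3 ← R3 − (1/4)·R2: [0, 0, 15/2]
R4 ← R4 − R2: [0, 0, 5]
R4 ← R4 − (2/3)·R3: [0, 0, 0]
Echelon form has 3 nonzero rows, so rank(A) = 3.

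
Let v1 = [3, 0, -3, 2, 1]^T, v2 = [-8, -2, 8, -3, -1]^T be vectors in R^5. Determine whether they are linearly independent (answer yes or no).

yes

Form the matrix with these vectors as rows and row reduce.
R2 ← R2 + (8/3)·R1: [0, -2, 0, 7/3, 5/3]
2 nonzero rows, so the 2 vectors span a space of dimension 2.
Since 2 = 2, the vectors are linearly independent.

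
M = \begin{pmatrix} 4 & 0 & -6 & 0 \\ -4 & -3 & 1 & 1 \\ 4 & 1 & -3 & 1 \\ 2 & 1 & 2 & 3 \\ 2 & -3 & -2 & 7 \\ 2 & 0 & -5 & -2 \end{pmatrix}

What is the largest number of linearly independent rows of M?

Row reduce to echelon form.
R2 ← R2 + R1: [0, -3, -5, 1]
R3 ← R3 − R1: [0, 1, 3, 1]
R4 ← R4 − (1/2)·R1: [0, 1, 5, 3]
R5 ← R5 − (1/2)·R1: [0, -3, 1, 7]
R6 ← R6 − (1/2)·R1: [0, 0, -2, -2]
R3 ← R3 + (1/3)·R2: [0, 0, 4/3, 4/3]
R4 ← R4 + (1/3)·R2: [0, 0, 10/3, 10/3]
R5 ← R5 − R2: [0, 0, 6, 6]
R4 ← R4 − (5/2)·R3: [0, 0, 0, 0]
R5 ← R5 − (9/2)·R3: [0, 0, 0, 0]
R6 ← R6 + (3/2)·R3: [0, 0, 0, 0]
Echelon form has 3 nonzero rows, so rank(M) = 3.
The rank gives the maximum number of linearly independent rows: 3.

3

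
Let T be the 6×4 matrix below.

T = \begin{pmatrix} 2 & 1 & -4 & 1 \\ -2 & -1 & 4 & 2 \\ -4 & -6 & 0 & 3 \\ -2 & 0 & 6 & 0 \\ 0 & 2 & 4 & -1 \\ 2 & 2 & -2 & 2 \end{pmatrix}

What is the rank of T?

Row reduce to echelon form.
R2 ← R2 + R1: [0, 0, 0, 3]
R3 ← R3 + (2)·R1: [0, -4, -8, 5]
R4 ← R4 + R1: [0, 1, 2, 1]
R6 ← R6 − R1: [0, 1, 2, 1]
Swap R2 ↔ R3
R4 ← R4 + (1/4)·R2: [0, 0, 0, 9/4]
R5 ← R5 + (1/2)·R2: [0, 0, 0, 3/2]
R6 ← R6 + (1/4)·R2: [0, 0, 0, 9/4]
R4 ← R4 − (3/4)·R3: [0, 0, 0, 0]
R5 ← R5 − (1/2)·R3: [0, 0, 0, 0]
R6 ← R6 − (3/4)·R3: [0, 0, 0, 0]
Echelon form has 3 nonzero rows, so rank(T) = 3.

3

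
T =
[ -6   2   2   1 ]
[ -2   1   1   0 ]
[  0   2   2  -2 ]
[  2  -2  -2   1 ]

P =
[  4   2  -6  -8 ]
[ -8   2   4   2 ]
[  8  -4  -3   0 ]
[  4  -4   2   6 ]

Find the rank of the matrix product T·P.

First compute TP:
[[-20, -20,  40,  58],
 [ -8,  -6,  13,  18],
 [ -8,   4,  -2,  -8],
 [ 12,   4, -12, -14]]
Now row reduce the product.
R2 ← R2 − (2/5)·R1: [0, 2, -3, -26/5]
R3 ← R3 − (2/5)·R1: [0, 12, -18, -156/5]
R4 ← R4 + (3/5)·R1: [0, -8, 12, 104/5]
R3 ← R3 − (6)·R2: [0, 0, 0, 0]
R4 ← R4 + (4)·R2: [0, 0, 0, 0]
2 nonzero rows, so rank(TP) = 2.

2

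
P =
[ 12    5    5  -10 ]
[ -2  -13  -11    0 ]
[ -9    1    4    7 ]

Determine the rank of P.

Row reduce to echelon form.
R2 ← R2 + (1/6)·R1: [0, -73/6, -61/6, -5/3]
R3 ← R3 + (3/4)·R1: [0, 19/4, 31/4, -1/2]
R3 ← R3 + (57/146)·R2: [0, 0, 276/73, -84/73]
Echelon form has 3 nonzero rows, so rank(P) = 3.

3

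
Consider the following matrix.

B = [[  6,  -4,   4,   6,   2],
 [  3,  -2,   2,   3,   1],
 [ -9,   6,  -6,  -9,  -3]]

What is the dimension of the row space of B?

Row reduce to echelon form.
R2 ← R2 − (1/2)·R1: [0, 0, 0, 0, 0]
R3 ← R3 + (3/2)·R1: [0, 0, 0, 0, 0]
Echelon form has 1 nonzero row, so rank(B) = 1.
The row space has dimension equal to the rank: 1.

1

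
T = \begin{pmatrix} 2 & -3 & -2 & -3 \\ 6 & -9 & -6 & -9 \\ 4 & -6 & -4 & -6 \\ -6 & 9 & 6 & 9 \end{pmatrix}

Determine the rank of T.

Row reduce to echelon form.
R2 ← R2 − (3)·R1: [0, 0, 0, 0]
R3 ← R3 − (2)·R1: [0, 0, 0, 0]
R4 ← R4 + (3)·R1: [0, 0, 0, 0]
Echelon form has 1 nonzero row, so rank(T) = 1.

1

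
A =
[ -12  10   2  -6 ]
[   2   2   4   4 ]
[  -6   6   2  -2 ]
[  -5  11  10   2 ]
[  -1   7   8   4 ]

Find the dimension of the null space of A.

1

Row reduce to echelon form.
R2 ← R2 + (1/6)·R1: [0, 11/3, 13/3, 3]
R3 ← R3 − (1/2)·R1: [0, 1, 1, 1]
R4 ← R4 − (5/12)·R1: [0, 41/6, 55/6, 9/2]
R5 ← R5 − (1/12)·R1: [0, 37/6, 47/6, 9/2]
R3 ← R3 − (3/11)·R2: [0, 0, -2/11, 2/11]
R4 ← R4 − (41/22)·R2: [0, 0, 12/11, -12/11]
R5 ← R5 − (37/22)·R2: [0, 0, 6/11, -6/11]
R4 ← R4 + (6)·R3: [0, 0, 0, 0]
R5 ← R5 + (3)·R3: [0, 0, 0, 0]
3 nonzero rows, so rank(A) = 3.
A has 4 columns; by rank–nullity, nullity = 4 − 3 = 1.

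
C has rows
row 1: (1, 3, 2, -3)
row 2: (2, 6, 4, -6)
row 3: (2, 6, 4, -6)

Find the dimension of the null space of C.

3

Row reduce to echelon form.
R2 ← R2 − (2)·R1: [0, 0, 0, 0]
R3 ← R3 − (2)·R1: [0, 0, 0, 0]
1 nonzero row, so rank(C) = 1.
C has 4 columns; by rank–nullity, nullity = 4 − 1 = 3.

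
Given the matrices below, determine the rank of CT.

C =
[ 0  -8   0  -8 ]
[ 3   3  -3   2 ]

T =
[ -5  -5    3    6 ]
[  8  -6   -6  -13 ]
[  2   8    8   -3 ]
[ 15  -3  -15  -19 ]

2

First compute CT:
[[-184,  72, 168, 256],
 [ 33, -63, -63, -50]]
Now row reduce the product.
R2 ← R2 + (33/184)·R1: [0, -1152/23, -756/23, -94/23]
2 nonzero rows, so rank(CT) = 2.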